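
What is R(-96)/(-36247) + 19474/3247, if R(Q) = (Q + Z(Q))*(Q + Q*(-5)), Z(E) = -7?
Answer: 834299422/117694009 ≈ 7.0887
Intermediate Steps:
R(Q) = -4*Q*(-7 + Q) (R(Q) = (Q - 7)*(Q + Q*(-5)) = (-7 + Q)*(Q - 5*Q) = (-7 + Q)*(-4*Q) = -4*Q*(-7 + Q))
R(-96)/(-36247) + 19474/3247 = (4*(-96)*(7 - 1*(-96)))/(-36247) + 19474/3247 = (4*(-96)*(7 + 96))*(-1/36247) + 19474*(1/3247) = (4*(-96)*103)*(-1/36247) + 19474/3247 = -39552*(-1/36247) + 19474/3247 = 39552/36247 + 19474/3247 = 834299422/117694009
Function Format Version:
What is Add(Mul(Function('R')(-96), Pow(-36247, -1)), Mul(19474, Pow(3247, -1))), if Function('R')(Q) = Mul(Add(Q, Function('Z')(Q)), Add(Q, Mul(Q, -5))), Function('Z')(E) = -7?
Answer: Rational(834299422, 117694009) ≈ 7.0887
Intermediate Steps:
Function('R')(Q) = Mul(-4, Q, Add(-7, Q)) (Function('R')(Q) = Mul(Add(Q, -7), Add(Q, Mul(Q, -5))) = Mul(Add(-7, Q), Add(Q, Mul(-5, Q))) = Mul(Add(-7, Q), Mul(-4, Q)) = Mul(-4, Q, Add(-7, Q)))
Add(Mul(Function('R')(-96), Pow(-36247, -1)), Mul(19474, Pow(3247, -1))) = Add(Mul(Mul(4, -96, Add(7, Mul(-1, -96))), Pow(-36247, -1)), Mul(19474, Pow(3247, -1))) = Add(Mul(Mul(4, -96, Add(7, 96)), Rational(-1, 36247)), Mul(19474, Rational(1, 3247))) = Add(Mul(Mul(4, -96, 103), Rational(-1, 36247)), Rational(19474, 3247)) = Add(Mul(-39552, Rational(-1, 36247)), Rational(19474, 3247)) = Add(Rational(39552, 36247), Rational(19474, 3247)) = Rational(834299422, 117694009)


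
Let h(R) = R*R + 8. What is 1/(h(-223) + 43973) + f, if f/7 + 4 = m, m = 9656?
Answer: 6331422441/93710 ≈ 67564.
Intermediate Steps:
f = 67564 (f = -28 + 7*9656 = -28 + 67592 = 67564)
h(R) = 8 + R² (h(R) = R² + 8 = 8 + R²)
1/(h(-223) + 43973) + f = 1/((8 + (-223)²) + 43973) + 67564 = 1/((8 + 49729) + 43973) + 67564 = 1/(49737 + 43973) + 67564 = 1/93710 + 67564 = 6331422441/93710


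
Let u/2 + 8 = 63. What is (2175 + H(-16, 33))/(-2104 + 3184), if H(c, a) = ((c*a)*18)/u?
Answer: 3481/1800 ≈ 1.9339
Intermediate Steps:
u = 110 (u = -16 + 2*63 = -16 + 126 = 110)
H(c, a) = 9*a*c/55 (H(c, a) = ((c*a)*18)/110 = ((a*c)*18)*(1/110) = (18*a*c)*(1/110) = 9*a*c/55)
(2175 + H(-16, 33))/(-2104 + 3184) = (2175 + (9/55)*33*(-16))/(-2104 + 3184) = (2175 - 432/5)/1080 = (10443/5)*(1/1080) = 3481/1800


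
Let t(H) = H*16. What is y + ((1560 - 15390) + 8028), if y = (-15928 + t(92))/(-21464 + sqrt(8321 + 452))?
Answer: -2672639338862/460694523 + 14456*sqrt(8773)/460694523 ≈ -5801.3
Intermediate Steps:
t(H) = 16*H
y = -14456/(-21464 + sqrt(8773)) (y = (-15928 + 16*92)/(-21464 + sqrt(8321 + 452)) = (-15928 + 1472)/(-21464 + sqrt(8773)) = -14456/(-21464 + sqrt(8773)) ≈ 0.67645)
y + ((1560 - 15390) + 8028) = (310283584/460694523 + 14456*sqrt(8773)/460694523) + ((1560 - 15390) + 8028) = (310283584/460694523 + 14456*sqrt(8773)/460694523) + (-13830 + 8028) = (310283584/460694523 + 14456*sqrt(8773)/460694523) - 5802 = -2672639338862/460694523 + 14456*sqrt(8773)/460694523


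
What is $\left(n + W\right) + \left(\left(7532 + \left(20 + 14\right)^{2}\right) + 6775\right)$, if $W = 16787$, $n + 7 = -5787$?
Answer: $26456$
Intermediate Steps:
$n = -5794$ ($n = -7 - 5787 = -5794$)
$\left(n + W\right) + \left(\left(7532 + \left(20 + 14\right)^{2}\right) + 6775\right) = \left(-5794 + 16787\right) + \left(\left(7532 + \left(20 + 14\right)^{2}\right) + 6775\right) = 10993 + \left(\left(7532 + 34^{2}\right) + 6775\right) = 10993 + \left(\left(7532 + 1156\right) + 6775\right) = 10993 + \left(8688 + 6775\right) = 10993 + 15463 = 26456$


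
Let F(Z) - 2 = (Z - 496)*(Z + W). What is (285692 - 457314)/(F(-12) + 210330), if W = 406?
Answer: -85811/5090 ≈ -16.859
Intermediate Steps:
F(Z) = 2 + (-496 + Z)*(406 + Z) (F(Z) = 2 + (Z - 496)*(Z + 406) = 2 + (-496 + Z)*(406 + Z))
(285692 - 457314)/(F(-12) + 210330) = (285692 - 457314)/((-201374 + (-12)² - 90*(-12)) + 210330) = -171622/((-201374 + 144 + 1080) + 210330) = -171622/(-200150 + 210330) = -171622/10180 = -171622*1/10180 = -85811/5090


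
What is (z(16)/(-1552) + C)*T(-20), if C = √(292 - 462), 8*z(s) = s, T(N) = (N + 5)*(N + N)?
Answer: -75/97 + 600*I*√170 ≈ -0.7732 + 7823.0*I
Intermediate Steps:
T(N) = 2*N*(5 + N) (T(N) = (5 + N)*(2*N) = 2*N*(5 + N))
z(s) = s/8
C = I*√170 (C = √(-170) = I*√170 ≈ 13.038*I)
(z(16)/(-1552) + C)*T(-20) = (((⅛)*16)/(-1552) + I*√170)*(2*(-20)*(5 - 20)) = (2*(-1/1552) + I*√170)*(2*(-20)*(-15)) = (-1/776 + I*√170)*600 = -75/97 + 600*I*√170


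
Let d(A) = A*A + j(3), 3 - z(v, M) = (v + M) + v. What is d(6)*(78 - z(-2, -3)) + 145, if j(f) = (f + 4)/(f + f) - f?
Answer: 7405/3 ≈ 2468.3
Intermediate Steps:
j(f) = -f + (4 + f)/(2*f) (j(f) = (4 + f)/((2*f)) - f = (4 + f)*(1/(2*f)) - f = (4 + f)/(2*f) - f = -f + (4 + f)/(2*f))
z(v, M) = 3 - M - 2*v (z(v, M) = 3 - ((v + M) + v) = 3 - ((M + v) + v) = 3 - (M + 2*v) = 3 + (-M - 2*v) = 3 - M - 2*v)
d(A) = -11/6 + A² (d(A) = A*A + (½ - 1*3 + 2/3) = A² + (½ - 3 + 2*(⅓)) = A² + (½ - 3 + ⅔) = A² - 11/6 = -11/6 + A²)
d(6)*(78 - z(-2, -3)) + 145 = (-11/6 + 6²)*(78 - (3 - 1*(-3) - 2*(-2))) + 145 = (-11/6 + 36)*(78 - (3 + 3 + 4)) + 145 = 205*(78 - 1*10)/6 + 145 = 205*(78 - 10)/6 + 145 = (205/6)*68 + 145 = 6970/3 + 145 = 7405/3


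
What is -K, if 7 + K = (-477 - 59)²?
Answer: -287289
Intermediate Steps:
K = 287289 (K = -7 + (-477 - 59)² = -7 + (-536)² = -7 + 287296 = 287289)
-K = -1*287289 = -287289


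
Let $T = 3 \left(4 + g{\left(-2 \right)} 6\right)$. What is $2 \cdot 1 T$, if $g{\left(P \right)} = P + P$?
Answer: $-120$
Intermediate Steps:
$g{\left(P \right)} = 2 P$
$T = -60$ ($T = 3 \left(4 + 2 \left(-2\right) 6\right) = 3 \left(4 - 24\right) = 3 \left(-20\right) = -60$)
$2 \cdot 1 T = 2 \cdot 1 \left(-60\right) = 2 \left(-60\right) = -120$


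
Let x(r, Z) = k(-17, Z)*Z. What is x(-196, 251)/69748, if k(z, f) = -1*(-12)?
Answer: 753/17437 ≈ 0.043184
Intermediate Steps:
k(z, f) = 12
x(r, Z) = 12*Z
x(-196, 251)/69748 = (12*251)/69748 = 3012*(1/69748) = 753/17437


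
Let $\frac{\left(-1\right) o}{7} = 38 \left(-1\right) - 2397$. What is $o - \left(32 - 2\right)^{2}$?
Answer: $16145$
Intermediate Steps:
$o = 17045$ ($o = - 7 \left(38 \left(-1\right) - 2397\right) = - 7 \left(-38 - 2397\right) = \left(-7\right) \left(-2435\right) = 17045$)
$o - \left(32 - 2\right)^{2} = 17045 - \left(32 - 2\right)^{2} = 17045 - 30^{2} = 17045 - 900 = 16145$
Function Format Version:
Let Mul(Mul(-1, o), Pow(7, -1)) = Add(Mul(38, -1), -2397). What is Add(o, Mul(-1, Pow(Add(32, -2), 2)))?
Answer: 16145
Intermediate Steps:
o = 17045 (o = Mul(-7, Add(Mul(38, -1), -2397)) = Mul(-7, Add(-38, -2397)) = Mul(-7, -2435) = 17045)
Add(o, Mul(-1, Pow(Add(32, -2), 2))) = Add(17045, Mul(-1, Pow(Add(32, -2), 2))) = Add(17045, Mul(-1, Pow(30, 2))) = Add(17045, Mul(-1, 900)) = Add(17045, -900) = 16145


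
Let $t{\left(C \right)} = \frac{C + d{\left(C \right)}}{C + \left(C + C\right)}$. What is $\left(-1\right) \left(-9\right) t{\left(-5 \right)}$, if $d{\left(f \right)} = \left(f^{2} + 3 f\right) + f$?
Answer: $0$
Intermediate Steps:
$d{\left(f \right)} = f^{2} + 4 f$
$t{\left(C \right)} = \frac{C + C \left(4 + C\right)}{3 C}$ ($t{\left(C \right)} = \frac{C + C \left(4 + C\right)}{C + \left(C + C\right)} = \frac{C + C \left(4 + C\right)}{C + 2 C} = \frac{C + C \left(4 + C\right)}{3 C}$)
$\left(-1\right) \left(-9\right) t{\left(-5 \right)} = \left(-1\right) \left(-9\right) \left(\frac{5}{3} + \frac{1}{3} \left(-5\right)\right) = 9 \left(\frac{5}{3} - \frac{5}{3}\right) = 9 \cdot 0 = 0$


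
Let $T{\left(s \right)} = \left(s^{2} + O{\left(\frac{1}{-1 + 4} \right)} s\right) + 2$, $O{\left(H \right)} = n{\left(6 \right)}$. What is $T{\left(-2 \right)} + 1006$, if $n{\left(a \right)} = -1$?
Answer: $1014$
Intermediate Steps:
$O{\left(H \right)} = -1$
$T{\left(s \right)} = 2 + s^{2} - s$ ($T{\left(s \right)} = \left(s^{2} - s\right) + 2 = 2 + s^{2} - s$)
$T{\left(-2 \right)} + 1006 = \left(2 + \left(-2\right)^{2} - -2\right) + 1006 = \left(2 + 4 + 2\right) + 1006 = 8 + 1006 = 1014$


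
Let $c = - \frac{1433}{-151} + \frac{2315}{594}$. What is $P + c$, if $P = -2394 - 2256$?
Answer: $- \frac{415876333}{89694} \approx -4636.6$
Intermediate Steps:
$c = \frac{1200767}{89694}$ ($c = \left(-1433\right) \left(- \frac{1}{151}\right) + 2315 \cdot \frac{1}{594} = \frac{1433}{151} + \frac{2315}{594} = \frac{1200767}{89694} \approx 13.387$)
$P = -4650$ ($P = -2394 - 2256 = -4650$)
$P + c = -4650 + \frac{1200767}{89694} = - \frac{415876333}{89694}$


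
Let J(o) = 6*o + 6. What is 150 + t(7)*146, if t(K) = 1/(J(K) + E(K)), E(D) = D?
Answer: 8396/55 ≈ 152.65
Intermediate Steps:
J(o) = 6 + 6*o
t(K) = 1/(6 + 7*K) (t(K) = 1/((6 + 6*K) + K) = 1/(6 + 7*K))
150 + t(7)*146 = 150 + 146/(6 + 7*7) = 150 + 146/(6 + 49) = 150 + 146/55 = 8396/55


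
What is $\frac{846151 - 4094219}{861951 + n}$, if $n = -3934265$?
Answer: $\frac{1624034}{1536157} \approx 1.0572$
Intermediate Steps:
$\frac{846151 - 4094219}{861951 + n} = \frac{846151 - 4094219}{861951 - 3934265} = - \frac{3248068}{-3072314} = \left(-3248068\right) \left(- \frac{1}{3072314}\right) = \frac{1624034}{1536157}$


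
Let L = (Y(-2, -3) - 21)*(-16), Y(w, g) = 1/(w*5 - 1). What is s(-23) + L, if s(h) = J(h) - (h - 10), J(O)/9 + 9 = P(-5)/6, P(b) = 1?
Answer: 6401/22 ≈ 290.95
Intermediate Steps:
J(O) = -159/2 (J(O) = -81 + 9*(1/6) = -81 + 9*(1*(⅙)) = -81 + 9*(⅙) = -81 + 3/2 = -159/2)
Y(w, g) = 1/(-1 + 5*w) (Y(w, g) = 1/(5*w - 1) = 1/(-1 + 5*w))
s(h) = -139/2 - h (s(h) = -159/2 - (h - 10) = -159/2 - (-10 + h) = -159/2 + (10 - h) = -139/2 - h)
L = 3712/11 (L = (1/(-1 + 5*(-2)) - 21)*(-16) = (1/(-1 - 10) - 21)*(-16) = (1/(-11) - 21)*(-16) = (-1/11 - 21)*(-16) = -232/11*(-16) = 3712/11 ≈ 337.45)
s(-23) + L = (-139/2 - 1*(-23)) + 3712/11 = (-139/2 + 23) + 3712/11 = -93/2 + 3712/11 = 6401/22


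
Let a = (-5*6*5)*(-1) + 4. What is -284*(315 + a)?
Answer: -133196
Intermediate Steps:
a = 154 (a = -30*5*(-1) + 4 = -150*(-1) + 4 = 150 + 4 = 154)
-284*(315 + a) = -284*(315 + 154) = -284*469 = -133196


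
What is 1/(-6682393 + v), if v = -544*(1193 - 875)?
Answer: -1/6855385 ≈ -1.4587e-7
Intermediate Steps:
v = -172992 (v = -544*318 = -172992)
1/(-6682393 + v) = 1/(-6682393 - 172992) = 1/(-6855385) = -1/6855385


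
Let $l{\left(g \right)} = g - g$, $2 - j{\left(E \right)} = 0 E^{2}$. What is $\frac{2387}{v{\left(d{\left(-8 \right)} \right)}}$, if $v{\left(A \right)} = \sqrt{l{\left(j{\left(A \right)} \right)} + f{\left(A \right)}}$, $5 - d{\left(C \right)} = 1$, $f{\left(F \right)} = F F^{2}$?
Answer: $\frac{2387}{8} \approx 298.38$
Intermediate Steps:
$f{\left(F \right)} = F^{3}$
$d{\left(C \right)} = 4$ ($d{\left(C \right)} = 5 - 1 = 4$)
$j{\left(E \right)} = 2$ ($j{\left(E \right)} = 2 - 0 E^{2} = 2 - 0 = 2 + 0 = 2$)
$l{\left(g \right)} = 0$
$v{\left(A \right)} = \sqrt{A^{3}}$ ($v{\left(A \right)} = \sqrt{0 + A^{3}} = \sqrt{A^{3}}$)
$\frac{2387}{v{\left(d{\left(-8 \right)} \right)}} = \frac{2387}{\sqrt{4^{3}}} = \frac{2387}{\sqrt{64}} = \frac{2387}{8}$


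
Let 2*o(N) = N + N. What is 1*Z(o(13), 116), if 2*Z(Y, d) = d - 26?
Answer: 45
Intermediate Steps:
o(N) = N (o(N) = (N + N)/2 = (2*N)/2 = N)
Z(Y, d) = -13 + d/2 (Z(Y, d) = (d - 26)/2 = (-26 + d)/2 = -13 + d/2)
1*Z(o(13), 116) = 1*(-13 + (1/2)*116) = 1*(-13 + 58) = 1*45 = 45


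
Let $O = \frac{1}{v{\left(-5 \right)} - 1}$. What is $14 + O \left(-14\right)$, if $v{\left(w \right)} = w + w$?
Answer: $\frac{168}{11} \approx 15.273$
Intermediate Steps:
$v{\left(w \right)} = 2 w$
$O = - \frac{1}{11}$ ($O = \frac{1}{2 \left(-5\right) - 1} = \frac{1}{-10 - 1} = \frac{1}{-11} = - \frac{1}{11} \approx -0.090909$)
$14 + O \left(-14\right) = 14 - - \frac{14}{11} = 14 + \frac{14}{11} = \frac{168}{11}$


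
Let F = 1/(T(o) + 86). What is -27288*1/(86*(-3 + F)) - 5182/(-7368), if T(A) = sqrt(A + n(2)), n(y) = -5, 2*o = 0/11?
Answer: 559531794427/5235041364 - 6822*I*sqrt(5)/1421021 ≈ 106.88 - 0.010735*I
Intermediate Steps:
o = 0 (o = (0/11)/2 = (0*(1/11))/2 = (1/2)*0 = 0)
T(A) = sqrt(-5 + A) (T(A) = sqrt(A - 5) = sqrt(-5 + A))
F = 1/(86 + I*sqrt(5)) (F = 1/(sqrt(-5 + 0) + 86) = 1/(sqrt(-5) + 86) = 1/(I*sqrt(5) + 86) = 1/(86 + I*sqrt(5)) ≈ 0.01162 - 0.00030213*I)
-27288*1/(86*(-3 + F)) - 5182/(-7368) = -27288*1/(86*(-3 + (86/7401 - I*sqrt(5)/7401))) - 5182/(-7368) = -27288*1/(86*(-22117/7401 - I*sqrt(5)/7401)) - 5182*(-1/7368) = -27288/(-1902062/7401 - 86*I*sqrt(5)/7401) + 2591/3684 = 2591/3684 - 27288/(-1902062/7401 - 86*I*sqrt(5)/7401)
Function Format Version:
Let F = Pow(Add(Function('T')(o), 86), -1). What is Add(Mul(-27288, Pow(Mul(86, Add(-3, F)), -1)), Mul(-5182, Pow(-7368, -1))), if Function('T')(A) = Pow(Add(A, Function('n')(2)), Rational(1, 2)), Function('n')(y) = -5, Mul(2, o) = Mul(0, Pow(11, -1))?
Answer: Add(Rational(559531794427, 5235041364), Mul(Rational(-6822, 1421021), I, Pow(5, Rational(1, 2)))) ≈ Add(106.88, Mul(-0.010735, I))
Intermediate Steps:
o = 0 (o = Mul(Rational(1, 2), Mul(0, Pow(11, -1))) = Mul(Rational(1, 2), Mul(0, Rational(1, 11))) = Mul(Rational(1, 2), 0) = 0)
Function('T')(A) = Pow(Add(-5, A), Rational(1, 2)) (Function('T')(A) = Pow(Add(A, -5), Rational(1, 2)) = Pow(Add(-5, A), Rational(1, 2)))
F = Pow(Add(86, Mul(I, Pow(5, Rational(1, 2)))), -1) (F = Pow(Add(Pow(Add(-5, 0), Rational(1, 2)), 86), -1) = Pow(Add(Pow(-5, Rational(1, 2)), 86), -1) = Pow(Add(Mul(I, Pow(5, Rational(1, 2))), 86), -1) = Pow(Add(86, Mul(I, Pow(5, Rational(1, 2)))), -1) ≈ Add(0.011620, Mul(-0.00030213, I)))
Add(Mul(-27288, Pow(Mul(86, Add(-3, F)), -1)), Mul(-5182, Pow(-7368, -1))) = Add(Mul(-27288, Pow(Mul(86, Add(-3, Add(Rational(86, 7401), Mul(Rational(-1, 7401), I, Pow(5, Rational(1, 2)))))), -1)), Mul(-5182, Pow(-7368, -1))) = Add(Mul(-27288, Pow(Mul(86, Add(Rational(-22117, 7401), Mul(Rational(-1, 7401), I, Pow(5, Rational(1, 2))))), -1)), Mul(-5182, Rational(-1, 7368))) = Add(Mul(-27288, Pow(Add(Rational(-1902062, 7401), Mul(Rational(-86, 7401), I, Pow(5, Rational(1, 2)))), -1)), Rational(2591, 3684)) = Add(Rational(2591, 3684), Mul(-27288, Pow(Add(Rational(-1902062, 7401), Mul(Rational(-86, 7401), I, Pow(5, Rational(1, 2)))), -1)))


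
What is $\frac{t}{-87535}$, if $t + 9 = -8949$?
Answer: $\frac{8958}{87535} \approx 0.10234$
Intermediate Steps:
$t = -8958$ ($t = -9 - 8949 = -8958$)
$\frac{t}{-87535} = - \frac{8958}{-87535} = \left(-8958\right) \left(- \frac{1}{87535}\right) = \frac{8958}{87535}$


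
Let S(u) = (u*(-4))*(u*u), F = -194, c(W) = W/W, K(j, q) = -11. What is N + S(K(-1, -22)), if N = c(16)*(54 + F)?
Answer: 5184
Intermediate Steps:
c(W) = 1
S(u) = -4*u**3 (S(u) = (-4*u)*u**2 = -4*u**3)
N = -140 (N = 1*(54 - 194) = 1*(-140) = -140)
N + S(K(-1, -22)) = -140 - 4*(-11)**3 = -140 - 4*(-1331) = -140 + 5324 = 5184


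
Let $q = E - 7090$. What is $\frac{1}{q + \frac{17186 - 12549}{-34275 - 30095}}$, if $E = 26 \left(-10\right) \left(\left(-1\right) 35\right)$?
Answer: $\frac{64370}{129379063} \approx 0.00049753$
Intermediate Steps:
$E = 9100$ ($E = \left(-260\right) \left(-35\right) = 9100$)
$q = 2010$ ($q = 9100 - 7090 = 2010$)
$\frac{1}{q + \frac{17186 - 12549}{-34275 - 30095}} = \frac{1}{2010 + \frac{17186 - 12549}{-34275 - 30095}} = \frac{1}{2010 + \frac{4637}{-64370}} = \frac{1}{2010 + 4637 \left(- \frac{1}{64370}\right)} = \frac{1}{2010 - \frac{4637}{64370}} = \frac{1}{\frac{129379063}{64370}} = \frac{64370}{129379063}$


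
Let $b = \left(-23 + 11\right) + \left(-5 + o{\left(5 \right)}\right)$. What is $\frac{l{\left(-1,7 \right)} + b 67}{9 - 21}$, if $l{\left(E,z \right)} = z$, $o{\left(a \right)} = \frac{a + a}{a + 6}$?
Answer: $\frac{5891}{66} \approx 89.258$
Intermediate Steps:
$o{\left(a \right)} = \frac{2 a}{6 + a}$
$b = - \frac{177}{11}$ ($b = \left(-23 + 11\right) - \left(5 - \frac{10}{6 + 5}\right) = -12 - \left(5 - \frac{10}{11}\right) = -12 + \left(-5 + \frac{10}{11}\right) = -12 - \frac{45}{11} = - \frac{177}{11} \approx -16.091$)
$\frac{l{\left(-1,7 \right)} + b 67}{9 - 21} = \frac{7 - \frac{11859}{11}}{9 - 21} = \frac{7 - \frac{11859}{11}}{-12} = \left(- \frac{1}{12}\right) \left(- \frac{11782}{11}\right) = \frac{5891}{66}$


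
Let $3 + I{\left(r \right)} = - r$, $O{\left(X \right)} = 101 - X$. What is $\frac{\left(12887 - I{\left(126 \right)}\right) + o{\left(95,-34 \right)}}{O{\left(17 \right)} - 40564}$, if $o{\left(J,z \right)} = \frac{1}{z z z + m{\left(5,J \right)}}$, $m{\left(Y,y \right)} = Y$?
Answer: $- \frac{511515783}{1590823520} \approx -0.32154$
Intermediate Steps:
$o{\left(J,z \right)} = \frac{1}{5 + z^{3}}$ ($o{\left(J,z \right)} = \frac{1}{z z z + 5} = \frac{1}{z^{2} z + 5} = \frac{1}{z^{3} + 5} = \frac{1}{5 + z^{3}}$)
$I{\left(r \right)} = -3 - r$
$\frac{\left(12887 - I{\left(126 \right)}\right) + o{\left(95,-34 \right)}}{O{\left(17 \right)} - 40564} = \frac{\left(12887 - \left(-3 - 126\right)\right) + \frac{1}{5 + \left(-34\right)^{3}}}{\left(101 - 17\right) - 40564} = \frac{\left(12887 - \left(-3 - 126\right)\right) + \frac{1}{5 - 39304}}{\left(101 - 17\right) - 40564} = \frac{\left(12887 - -129\right) + \frac{1}{-39299}}{84 - 40564} = \frac{\left(12887 + 129\right) - \frac{1}{39299}}{-40480} = \left(13016 - \frac{1}{39299}\right) \left(- \frac{1}{40480}\right) = \frac{511515783}{39299} \left(- \frac{1}{40480}\right) = - \frac{511515783}{1590823520}$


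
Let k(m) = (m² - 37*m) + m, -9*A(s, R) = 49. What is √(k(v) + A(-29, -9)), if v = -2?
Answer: √635/3 ≈ 8.3997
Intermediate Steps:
A(s, R) = -49/9 (A(s, R) = -⅑*49 = -49/9)
k(m) = m² - 36*m
√(k(v) + A(-29, -9)) = √(-2*(-36 - 2) - 49/9) = √(-2*(-38) - 49/9) = √(76 - 49/9) = √(635/9) = √635/3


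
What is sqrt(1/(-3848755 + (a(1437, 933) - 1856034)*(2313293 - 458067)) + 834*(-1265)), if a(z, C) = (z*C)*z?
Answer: I*sqrt(13452512618851371903595040211464982727)/3570864871685963 ≈ 1027.1*I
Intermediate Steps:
a(z, C) = C*z**2 (a(z, C) = (C*z)*z = C*z**2)
sqrt(1/(-3848755 + (a(1437, 933) - 1856034)*(2313293 - 458067)) + 834*(-1265)) = sqrt(1/(-3848755 + (933*1437**2 - 1856034)*(2313293 - 458067)) + 834*(-1265)) = sqrt(1/(-3848755 + (933*2064969 - 1856034)*1855226) - 1055010) = sqrt(1/(-3848755 + (1926616077 - 1856034)*1855226) - 1055010) = sqrt(1/(-3848755 + 1924760043*1855226) - 1055010) = sqrt(1/(-3848755 + 3570864875534718) - 1055010) = sqrt(1/3570864871685963 - 1055010) = sqrt(-3767298148277407824629/3570864871685963) = I*sqrt(13452512618851371903595040211464982727)/3570864871685963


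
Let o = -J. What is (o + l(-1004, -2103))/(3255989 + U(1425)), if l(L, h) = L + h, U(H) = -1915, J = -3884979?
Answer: 1940936/1627037 ≈ 1.1929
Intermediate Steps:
o = 3884979 (o = -1*(-3884979) = 3884979)
(o + l(-1004, -2103))/(3255989 + U(1425)) = (3884979 + (-1004 - 2103))/(3255989 - 1915) = (3884979 - 3107)/3254074 = 3881872*(1/3254074) = 1940936/1627037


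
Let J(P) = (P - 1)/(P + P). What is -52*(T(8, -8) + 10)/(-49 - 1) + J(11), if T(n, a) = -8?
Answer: 697/275 ≈ 2.5345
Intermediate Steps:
J(P) = (-1 + P)/(2*P) (J(P) = (-1 + P)/((2*P)) = (-1 + P)*(1/(2*P)) = (-1 + P)/(2*P))
-52*(T(8, -8) + 10)/(-49 - 1) + J(11) = -52*(-8 + 10)/(-49 - 1) + (½)*(-1 + 11)/11 = -104/(-50) + (½)*(1/11)*10 = -104*(-1)/50 + 5/11 = -52*(-1/25) + 5/11 = 52/25 + 5/11 = 697/275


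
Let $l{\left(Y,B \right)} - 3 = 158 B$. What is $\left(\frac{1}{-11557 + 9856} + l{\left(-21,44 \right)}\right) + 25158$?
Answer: $\frac{54624212}{1701} \approx 32113.0$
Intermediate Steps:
$l{\left(Y,B \right)} = 3 + 158 B$
$\left(\frac{1}{-11557 + 9856} + l{\left(-21,44 \right)}\right) + 25158 = \left(\frac{1}{-11557 + 9856} + \left(3 + 158 \cdot 44\right)\right) + 25158 = \left(\frac{1}{-1701} + \left(3 + 6952\right)\right) + 25158 = \left(- \frac{1}{1701} + 6955\right) + 25158 = \frac{11830454}{1701} + 25158 = \frac{54624212}{1701}$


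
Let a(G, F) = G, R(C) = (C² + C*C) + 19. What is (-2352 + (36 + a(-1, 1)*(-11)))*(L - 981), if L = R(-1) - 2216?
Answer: 7320680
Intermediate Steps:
R(C) = 19 + 2*C² (R(C) = (C² + C²) + 19 = 2*C² + 19 = 19 + 2*C²)
L = -2195 (L = (19 + 2*(-1)²) - 2216 = (19 + 2*1) - 2216 = (19 + 2) - 2216 = 21 - 2216 = -2195)
(-2352 + (36 + a(-1, 1)*(-11)))*(L - 981) = (-2352 + (36 - 1*(-11)))*(-2195 - 981) = (-2352 + (36 + 11))*(-3176) = (-2352 + 47)*(-3176) = -2305*(-3176) = 7320680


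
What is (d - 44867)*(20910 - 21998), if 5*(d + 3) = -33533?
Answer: 280576704/5 ≈ 5.6115e+7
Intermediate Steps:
d = -33548/5 (d = -3 + (⅕)*(-33533) = -3 - 33533/5 = -33548/5 ≈ -6709.6)
(d - 44867)*(20910 - 21998) = (-33548/5 - 44867)*(20910 - 21998) = -257883/5*(-1088) = 280576704/5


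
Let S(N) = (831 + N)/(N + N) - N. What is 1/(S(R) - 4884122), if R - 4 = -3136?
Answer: -2088/10191506353 ≈ -2.0488e-7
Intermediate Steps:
R = -3132 (R = 4 - 3136 = -3132)
S(N) = -N + (831 + N)/(2*N) (S(N) = (831 + N)/((2*N)) - N = (831 + N)*(1/(2*N)) - N = (831 + N)/(2*N) - N = -N + (831 + N)/(2*N))
1/(S(R) - 4884122) = 1/((1/2 - 1*(-3132) + (831/2)/(-3132)) - 4884122) = 1/((1/2 + 3132 + (831/2)*(-1/3132)) - 4884122) = 1/((1/2 + 3132 - 277/2088) - 4884122) = 1/(6540383/2088 - 4884122) = 1/(-10191506353/2088) = -2088/10191506353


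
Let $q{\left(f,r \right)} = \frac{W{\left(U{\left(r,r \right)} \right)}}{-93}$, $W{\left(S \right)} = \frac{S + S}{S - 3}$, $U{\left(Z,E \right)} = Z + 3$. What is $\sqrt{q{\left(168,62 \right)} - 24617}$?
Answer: $\frac{2 i \sqrt{53228157}}{93} \approx 156.9 i$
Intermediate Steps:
$U{\left(Z,E \right)} = 3 + Z$
$W{\left(S \right)} = \frac{2 S}{-3 + S}$
$q{\left(f,r \right)} = - \frac{2 \left(3 + r\right)}{93 r}$ ($q{\left(f,r \right)} = \frac{2 \left(3 + r\right) \frac{1}{-3 + \left(3 + r\right)}}{-93} = \frac{2 \left(3 + r\right)}{r} \left(- \frac{1}{93}\right) = - \frac{2 \left(3 + r\right)}{93 r}$)
$\sqrt{q{\left(168,62 \right)} - 24617} = \sqrt{\frac{2 \left(-3 - 62\right)}{93 \cdot 62} - 24617} = \sqrt{\frac{2}{93} \cdot \frac{1}{62} \left(-3 - 62\right) - 24617} = \sqrt{\frac{2}{93} \cdot \frac{1}{62} \left(-65\right) - 24617} = \sqrt{- \frac{65}{2883} - 24617} = \sqrt{- \frac{70970876}{2883}} = \frac{2 i \sqrt{53228157}}{93}$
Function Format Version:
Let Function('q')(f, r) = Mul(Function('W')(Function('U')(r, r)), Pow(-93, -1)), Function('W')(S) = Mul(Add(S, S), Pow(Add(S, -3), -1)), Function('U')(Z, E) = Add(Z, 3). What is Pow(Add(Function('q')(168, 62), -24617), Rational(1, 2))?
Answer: Mul(Rational(2, 93), I, Pow(53228157, Rational(1, 2))) ≈ Mul(156.90, I)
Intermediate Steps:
Function('U')(Z, E) = Add(3, Z)
Function('W')(S) = Mul(2, S, Pow(Add(-3, S), -1)) (Function('W')(S) = Mul(Mul(2, S), Pow(Add(-3, S), -1)) = Mul(2, S, Pow(Add(-3, S), -1)))
Function('q')(f, r) = Mul(Rational(-2, 93), Pow(r, -1), Add(3, r)) (Function('q')(f, r) = Mul(Mul(2, Add(3, r), Pow(Add(-3, Add(3, r)), -1)), Pow(-93, -1)) = Mul(Mul(2, Add(3, r), Pow(r, -1)), Rational(-1, 93)) = Mul(Mul(2, Pow(r, -1), Add(3, r)), Rational(-1, 93)) = Mul(Rational(-2, 93), Pow(r, -1), Add(3, r)))
Pow(Add(Function('q')(168, 62), -24617), Rational(1, 2)) = Pow(Add(Mul(Rational(2, 93), Pow(62, -1), Add(-3, Mul(-1, 62))), -24617), Rational(1, 2)) = Pow(Add(Mul(Rational(2, 93), Rational(1, 62), Add(-3, -62)), -24617), Rational(1, 2)) = Pow(Add(Mul(Rational(2, 93), Rational(1, 62), -65), -24617), Rational(1, 2)) = Pow(Add(Rational(-65, 2883), -24617), Rational(1, 2)) = Pow(Rational(-70970876, 2883), Rational(1, 2)) = Mul(Rational(2, 93), I, Pow(53228157, Rational(1, 2)))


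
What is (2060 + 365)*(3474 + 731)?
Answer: 10197125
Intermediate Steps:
(2060 + 365)*(3474 + 731) = 2425*4205 = 10197125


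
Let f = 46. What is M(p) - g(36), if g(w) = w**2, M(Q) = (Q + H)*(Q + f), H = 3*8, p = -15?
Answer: -1017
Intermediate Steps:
H = 24
M(Q) = (24 + Q)*(46 + Q) (M(Q) = (Q + 24)*(Q + 46) = (24 + Q)*(46 + Q))
M(p) - g(36) = (1104 + (-15)**2 + 70*(-15)) - 1*36**2 = (1104 + 225 - 1050) - 1*1296 = 279 - 1296 = -1017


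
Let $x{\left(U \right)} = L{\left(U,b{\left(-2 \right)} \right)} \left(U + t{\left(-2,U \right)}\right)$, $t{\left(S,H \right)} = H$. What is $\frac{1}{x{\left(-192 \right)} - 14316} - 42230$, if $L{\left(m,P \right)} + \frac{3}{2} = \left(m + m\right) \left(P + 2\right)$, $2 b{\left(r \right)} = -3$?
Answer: $- \frac{2533293239}{59988} \approx -42230.0$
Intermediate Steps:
$b{\left(r \right)} = - \frac{3}{2}$ ($b{\left(r \right)} = \frac{1}{2} \left(-3\right) = - \frac{3}{2}$)
$L{\left(m,P \right)} = - \frac{3}{2} + 2 m \left(2 + P\right)$ ($L{\left(m,P \right)} = - \frac{3}{2} + \left(m + m\right) \left(P + 2\right) = - \frac{3}{2} + 2 m \left(2 + P\right)$)
$x{\left(U \right)} = 2 U \left(- \frac{3}{2} + U\right)$ ($x{\left(U \right)} = \left(- \frac{3}{2} + 4 U + 2 \left(- \frac{3}{2}\right) U\right) \left(U + U\right) = \left(- \frac{3}{2} + 4 U - 3 U\right) 2 U = \left(- \frac{3}{2} + U\right) 2 U = 2 U \left(- \frac{3}{2} + U\right)$)
$\frac{1}{x{\left(-192 \right)} - 14316} - 42230 = \frac{1}{- 192 \left(-3 + 2 \left(-192\right)\right) - 14316} - 42230 = \frac{1}{- 192 \left(-3 - 384\right) - 14316} - 42230 = \frac{1}{\left(-192\right) \left(-387\right) - 14316} - 42230 = \frac{1}{74304 - 14316} - 42230 = \frac{1}{59988} - 42230 = - \frac{2533293239}{59988}$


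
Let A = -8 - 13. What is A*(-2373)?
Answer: 49833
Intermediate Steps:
A = -21
A*(-2373) = -21*(-2373) = 49833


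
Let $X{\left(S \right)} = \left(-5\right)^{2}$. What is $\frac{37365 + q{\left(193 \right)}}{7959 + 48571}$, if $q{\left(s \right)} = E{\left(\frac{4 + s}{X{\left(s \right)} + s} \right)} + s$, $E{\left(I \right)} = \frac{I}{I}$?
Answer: $\frac{37559}{56530} \approx 0.66441$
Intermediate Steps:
$X{\left(S \right)} = 25$
$E{\left(I \right)} = 1$
$q{\left(s \right)} = 1 + s$
$\frac{37365 + q{\left(193 \right)}}{7959 + 48571} = \frac{37365 + \left(1 + 193\right)}{7959 + 48571} = \frac{37365 + 194}{56530} = 37559 \cdot \frac{1}{56530} = \frac{37559}{56530}$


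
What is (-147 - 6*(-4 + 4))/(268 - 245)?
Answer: -147/23 ≈ -6.3913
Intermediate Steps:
(-147 - 6*(-4 + 4))/(268 - 245) = (-147 - 6*0)/23 = (-147 + 0)*(1/23) = -147*1/23 = -147/23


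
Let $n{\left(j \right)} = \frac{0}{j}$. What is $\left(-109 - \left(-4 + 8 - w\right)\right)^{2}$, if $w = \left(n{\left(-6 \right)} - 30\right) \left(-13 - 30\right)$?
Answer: $1385329$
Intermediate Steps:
$n{\left(j \right)} = 0$
$w = 1290$ ($w = \left(0 - 30\right) \left(-13 - 30\right) = \left(-30\right) \left(-43\right) = 1290$)
$\left(-109 - \left(-4 + 8 - w\right)\right)^{2} = \left(-109 + \left(1290 - \left(\left(-2\right) \left(-4\right) - 4\right)\right)\right)^{2} = \left(-109 + \left(1290 - \left(8 - 4\right)\right)\right)^{2} = \left(-109 + \left(1290 - 4\right)\right)^{2} = \left(-109 + 1286\right)^{2} = 1177^{2} = 1385329$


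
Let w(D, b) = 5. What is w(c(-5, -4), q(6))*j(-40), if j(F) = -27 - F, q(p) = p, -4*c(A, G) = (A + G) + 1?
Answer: 65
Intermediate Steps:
c(A, G) = -¼ - A/4 - G/4 (c(A, G) = -((A + G) + 1)/4 = -(1 + A + G)/4 = -¼ - A/4 - G/4)
w(c(-5, -4), q(6))*j(-40) = 5*(-27 - 1*(-40)) = 5*(-27 + 40) = 5*13 = 65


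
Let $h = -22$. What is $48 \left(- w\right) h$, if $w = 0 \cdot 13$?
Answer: $0$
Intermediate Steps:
$w = 0$
$48 \left(- w\right) h = 48 \left(\left(-1\right) 0\right) \left(-22\right) = 48 \cdot 0 \left(-22\right) = 0 \left(-22\right) = 0$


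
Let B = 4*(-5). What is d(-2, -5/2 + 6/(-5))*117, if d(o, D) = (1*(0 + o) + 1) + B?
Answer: -2457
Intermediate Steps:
B = -20
d(o, D) = -19 + o (d(o, D) = (1*(0 + o) + 1) - 20 = (1*o + 1) - 20 = (o + 1) - 20 = (1 + o) - 20 = -19 + o)
d(-2, -5/2 + 6/(-5))*117 = (-19 - 2)*117 = -21*117 = -2457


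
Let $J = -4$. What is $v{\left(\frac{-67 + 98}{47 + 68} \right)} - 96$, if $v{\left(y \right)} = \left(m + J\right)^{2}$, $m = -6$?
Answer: $4$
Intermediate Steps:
$v{\left(y \right)} = 100$ ($v{\left(y \right)} = \left(-6 - 4\right)^{2} = \left(-10\right)^{2} = 100$)
$v{\left(\frac{-67 + 98}{47 + 68} \right)} - 96 = 100 - 96 = 4$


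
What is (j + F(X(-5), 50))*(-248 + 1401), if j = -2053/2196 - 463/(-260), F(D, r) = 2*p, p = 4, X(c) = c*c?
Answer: 727924643/71370 ≈ 10199.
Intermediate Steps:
X(c) = c²
F(D, r) = 8 (F(D, r) = 2*4 = 8)
j = 60371/71370 (j = -2053*1/2196 - 463*(-1/260) = -2053/2196 + 463/260 = 60371/71370 ≈ 0.84589)
(j + F(X(-5), 50))*(-248 + 1401) = (60371/71370 + 8)*(-248 + 1401) = (631331/71370)*1153 = 727924643/71370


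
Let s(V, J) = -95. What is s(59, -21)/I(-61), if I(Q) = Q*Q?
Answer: -95/3721 ≈ -0.025531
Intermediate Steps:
I(Q) = Q²
s(59, -21)/I(-61) = -95/((-61)²) = -95/3721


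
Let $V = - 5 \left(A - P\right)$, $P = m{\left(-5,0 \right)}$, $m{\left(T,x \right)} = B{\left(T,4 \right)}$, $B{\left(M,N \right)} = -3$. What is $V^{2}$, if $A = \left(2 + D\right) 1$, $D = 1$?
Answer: $900$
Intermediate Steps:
$m{\left(T,x \right)} = -3$
$P = -3$
$A = 3$ ($A = \left(2 + 1\right) 1 = 3 \cdot 1 = 3$)
$V = -30$ ($V = - 5 \left(3 - -3\right) = - 5 \left(3 + 3\right) = \left(-5\right) 6 = -30$)
$V^{2} = \left(-30\right)^{2} = 900$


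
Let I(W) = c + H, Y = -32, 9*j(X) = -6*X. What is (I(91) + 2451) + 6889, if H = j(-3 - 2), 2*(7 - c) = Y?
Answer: 28099/3 ≈ 9366.3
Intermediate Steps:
j(X) = -2*X/3 (j(X) = (-6*X)/9 = -2*X/3)
c = 23 (c = 7 - ½*(-32) = 7 + 16 = 23)
H = 10/3 (H = -2*(-3 - 2)/3 = -⅔*(-5) = 10/3 ≈ 3.3333)
I(W) = 79/3 (I(W) = 23 + 10/3 = 79/3)
(I(91) + 2451) + 6889 = (79/3 + 2451) + 6889 = 7432/3 + 6889 = 28099/3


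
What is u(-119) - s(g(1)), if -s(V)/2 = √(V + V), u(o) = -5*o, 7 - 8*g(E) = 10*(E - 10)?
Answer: 595 + √97 ≈ 604.85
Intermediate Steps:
g(E) = 107/8 - 5*E/4 (g(E) = 7/8 - 5*(E - 10)/4 = 7/8 - 5*(-10 + E)/4 = 7/8 - (-100 + 10*E)/8 = 7/8 + (25/2 - 5*E/4) = 107/8 - 5*E/4)
s(V) = -2*√2*√V (s(V) = -2*√(V + V) = -2*√2*√V)
u(-119) - s(g(1)) = -5*(-119) - (-2)*√2*√(107/8 - 5/4*1) = 595 - (-2)*√2*√(107/8 - 5/4) = 595 - (-2)*√2*√(97/8) = 595 - (-2)*√2*√194/4 = 595 - (-1)*√97 = 595 + √97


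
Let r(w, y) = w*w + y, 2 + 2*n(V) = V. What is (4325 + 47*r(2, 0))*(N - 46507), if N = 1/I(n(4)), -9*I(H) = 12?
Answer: -839557903/4 ≈ -2.0989e+8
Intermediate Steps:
n(V) = -1 + V/2
I(H) = -4/3 (I(H) = -⅑*12 = -4/3)
r(w, y) = y + w² (r(w, y) = w² + y = y + w²)
N = -¾ (N = 1/(-4/3) = -¾ ≈ -0.75000)
(4325 + 47*r(2, 0))*(N - 46507) = (4325 + 47*(0 + 2²))*(-¾ - 46507) = (4325 + 47*(0 + 4))*(-186031/4) = (4325 + 47*4)*(-186031/4) = (4325 + 188)*(-186031/4) = 4513*(-186031/4) = -839557903/4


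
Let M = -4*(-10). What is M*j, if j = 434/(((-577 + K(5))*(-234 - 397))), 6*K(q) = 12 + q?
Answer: 20832/434759 ≈ 0.047916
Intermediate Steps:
K(q) = 2 + q/6 (K(q) = (12 + q)/6 = 2 + q/6)
j = 2604/2173795 (j = 434/(((-577 + (2 + (⅙)*5))*(-234 - 397))) = 434/(((-577 + (2 + ⅚))*(-631))) = 434/(((-577 + 17/6)*(-631))) = 434/((-3445/6*(-631))) = 434/(2173795/6) = 434*(6/2173795) = 2604/2173795 ≈ 0.0011979)
M = 40
M*j = 40*(2604/2173795) = 20832/434759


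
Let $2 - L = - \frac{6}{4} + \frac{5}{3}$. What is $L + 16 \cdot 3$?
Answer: $\frac{299}{6} \approx 49.833$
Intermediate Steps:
$L = \frac{11}{6}$ ($L = 2 - \left(- \frac{6}{4} + \frac{5}{3}\right) = 2 - \left(\left(-6\right) \frac{1}{4} + 5 \cdot \frac{1}{3}\right) = 2 - \left(- \frac{3}{2} + \frac{5}{3}\right) = 2 - \frac{1}{6} = \frac{11}{6} \approx 1.8333$)
$L + 16 \cdot 3 = \frac{11}{6} + 16 \cdot 3 = \frac{11}{6} + 48 = \frac{299}{6}$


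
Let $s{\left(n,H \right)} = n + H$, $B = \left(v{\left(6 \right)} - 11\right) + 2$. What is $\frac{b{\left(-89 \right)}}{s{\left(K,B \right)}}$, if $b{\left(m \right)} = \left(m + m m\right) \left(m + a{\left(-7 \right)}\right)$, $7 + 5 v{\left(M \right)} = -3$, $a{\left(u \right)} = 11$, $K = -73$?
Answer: $\frac{50908}{7} \approx 7272.6$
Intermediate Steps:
$v{\left(M \right)} = -2$ ($v{\left(M \right)} = - \frac{7}{5} + \frac{1}{5} \left(-3\right) = - \frac{7}{5} - \frac{3}{5} = -2$)
$B = -11$ ($B = \left(-2 - 11\right) + 2 = -13 + 2 = -11$)
$b{\left(m \right)} = \left(11 + m\right) \left(m + m^{2}\right)$ ($b{\left(m \right)} = \left(m + m m\right) \left(m + 11\right) = \left(m + m^{2}\right) \left(11 + m\right) = \left(11 + m\right) \left(m + m^{2}\right)$)
$s{\left(n,H \right)} = H + n$
$\frac{b{\left(-89 \right)}}{s{\left(K,B \right)}} = \frac{\left(-89\right) \left(11 + \left(-89\right)^{2} + 12 \left(-89\right)\right)}{-11 - 73} = \frac{\left(-89\right) \left(11 + 7921 - 1068\right)}{-84} = \left(-89\right) 6864 \left(- \frac{1}{84}\right) = \left(-610896\right) \left(- \frac{1}{84}\right) = \frac{50908}{7}$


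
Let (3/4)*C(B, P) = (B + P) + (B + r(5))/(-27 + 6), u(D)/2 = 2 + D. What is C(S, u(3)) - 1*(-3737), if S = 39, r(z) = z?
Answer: 239371/63 ≈ 3799.5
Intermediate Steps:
u(D) = 4 + 2*D (u(D) = 2*(2 + D) = 4 + 2*D)
C(B, P) = -20/63 + 4*P/3 + 80*B/63 (C(B, P) = 4*((B + P) + (B + 5)/(-27 + 6))/3 = 4*((B + P) + (5 + B)/(-21))/3 = 4*((B + P) + (5 + B)*(-1/21))/3 = 4*((B + P) + (-5/21 - B/21))/3 = 4*(-5/21 + P + 20*B/21)/3 = -20/63 + 4*P/3 + 80*B/63)
C(S, u(3)) - 1*(-3737) = (-20/63 + 4*(4 + 2*3)/3 + (80/63)*39) - 1*(-3737) = (-20/63 + 4*(4 + 6)/3 + 1040/21) + 3737 = (-20/63 + (4/3)*10 + 1040/21) + 3737 = (-20/63 + 40/3 + 1040/21) + 3737 = 3940/63 + 3737 = 239371/63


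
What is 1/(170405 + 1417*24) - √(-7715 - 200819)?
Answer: 1/204413 - I*√208534 ≈ 4.8921e-6 - 456.66*I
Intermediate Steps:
1/(170405 + 1417*24) - √(-7715 - 200819) = 1/(170405 + 34008) - √(-208534) = 1/204413 - I*√208534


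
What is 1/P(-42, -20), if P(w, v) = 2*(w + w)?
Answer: -1/168 ≈ -0.0059524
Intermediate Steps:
P(w, v) = 4*w (P(w, v) = 2*(2*w) = 4*w)
1/P(-42, -20) = 1/(4*(-42)) = 1/(-168) = -1/168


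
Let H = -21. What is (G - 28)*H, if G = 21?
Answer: 147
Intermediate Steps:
(G - 28)*H = (21 - 28)*(-21) = -7*(-21) = 147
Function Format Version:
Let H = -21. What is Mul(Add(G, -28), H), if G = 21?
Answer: 147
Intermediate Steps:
Mul(Add(G, -28), H) = Mul(Add(21, -28), -21) = Mul(-7, -21) = 147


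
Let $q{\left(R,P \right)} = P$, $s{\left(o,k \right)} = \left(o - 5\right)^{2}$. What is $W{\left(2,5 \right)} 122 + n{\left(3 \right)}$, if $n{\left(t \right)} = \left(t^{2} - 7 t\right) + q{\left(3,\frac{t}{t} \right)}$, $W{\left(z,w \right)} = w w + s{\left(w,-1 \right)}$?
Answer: $3039$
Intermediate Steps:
$s{\left(o,k \right)} = \left(-5 + o\right)^{2}$
$W{\left(z,w \right)} = w^{2} + \left(-5 + w\right)^{2}$ ($W{\left(z,w \right)} = w w + \left(-5 + w\right)^{2} = w^{2} + \left(-5 + w\right)^{2}$)
$n{\left(t \right)} = 1 + t^{2} - 7 t$ ($n{\left(t \right)} = \left(t^{2} - 7 t\right) + \frac{t}{t} = \left(t^{2} - 7 t\right) + 1 = 1 + t^{2} - 7 t$)
$W{\left(2,5 \right)} 122 + n{\left(3 \right)} = \left(5^{2} + \left(-5 + 5\right)^{2}\right) 122 + \left(1 + 3^{2} - 21\right) = \left(25 + 0^{2}\right) 122 + \left(1 + 9 - 21\right) = \left(25 + 0\right) 122 - 11 = 25 \cdot 122 - 11 = 3050 - 11 = 3039$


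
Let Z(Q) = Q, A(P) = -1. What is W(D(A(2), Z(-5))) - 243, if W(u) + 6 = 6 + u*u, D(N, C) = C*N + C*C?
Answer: 657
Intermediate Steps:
D(N, C) = C**2 + C*N (D(N, C) = C*N + C**2 = C**2 + C*N)
W(u) = u**2 (W(u) = -6 + (6 + u*u) = -6 + (6 + u**2) = u**2)
W(D(A(2), Z(-5))) - 243 = (-5*(-5 - 1))**2 - 243 = (-5*(-6))**2 - 243 = 30**2 - 243 = 900 - 243 = 657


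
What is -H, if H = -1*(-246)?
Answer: -246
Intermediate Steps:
H = 246
-H = -1*246 = -246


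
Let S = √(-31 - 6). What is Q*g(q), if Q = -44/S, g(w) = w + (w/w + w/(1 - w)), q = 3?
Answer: 110*I*√37/37 ≈ 18.084*I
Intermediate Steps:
S = I*√37 (S = √(-37) = I*√37 ≈ 6.0828*I)
g(w) = 1 + w + w/(1 - w) (g(w) = w + (1 + w/(1 - w)) = 1 + w + w/(1 - w))
Q = 44*I*√37/37 (Q = -44*(-I*√37/37) = -(-44)*I*√37/37 = 44*I*√37/37 ≈ 7.2336*I)
Q*g(q) = (44*I*√37/37)*((-1 + 3² - 1*3)/(-1 + 3)) = (44*I*√37/37)*((-1 + 9 - 3)/2) = (44*I*√37/37)*((½)*5) = (44*I*√37/37)*(5/2) = 110*I*√37/37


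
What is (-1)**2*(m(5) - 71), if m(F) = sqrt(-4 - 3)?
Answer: -71 + I*sqrt(7) ≈ -71.0 + 2.6458*I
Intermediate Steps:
m(F) = I*sqrt(7) (m(F) = sqrt(-7) = I*sqrt(7))
(-1)**2*(m(5) - 71) = (-1)**2*(I*sqrt(7) - 71) = 1*(-71 + I*sqrt(7)) = -71 + I*sqrt(7)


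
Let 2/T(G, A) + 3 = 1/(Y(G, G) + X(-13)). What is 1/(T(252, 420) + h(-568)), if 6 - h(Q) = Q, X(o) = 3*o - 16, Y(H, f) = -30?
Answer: 128/73387 ≈ 0.0017442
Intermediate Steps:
X(o) = -16 + 3*o
h(Q) = 6 - Q
T(G, A) = -85/128 (T(G, A) = 2/(-3 + 1/(-30 + (-16 + 3*(-13)))) = 2/(-3 + 1/(-30 + (-16 - 39))) = 2/(-3 + 1/(-30 - 55)) = 2/(-3 + 1/(-85)) = 2/(-3 - 1/85) = 2/(-256/85) = 2*(-85/256) = -85/128)
1/(T(252, 420) + h(-568)) = 1/(-85/128 + (6 - 1*(-568))) = 1/(-85/128 + (6 + 568)) = 1/(-85/128 + 574) = 1/(73387/128) = 128/73387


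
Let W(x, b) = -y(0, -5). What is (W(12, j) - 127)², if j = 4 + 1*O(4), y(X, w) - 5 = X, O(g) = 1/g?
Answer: 17424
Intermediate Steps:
O(g) = 1/g
y(X, w) = 5 + X
j = 17/4 (j = 4 + 1/4 = 4 + 1*(¼) = 4 + ¼ = 17/4 ≈ 4.2500)
W(x, b) = -5 (W(x, b) = -(5 + 0) = -1*5 = -5)
(W(12, j) - 127)² = (-5 - 127)² = (-132)² = 17424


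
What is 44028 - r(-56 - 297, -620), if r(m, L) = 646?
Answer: 43382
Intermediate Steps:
44028 - r(-56 - 297, -620) = 44028 - 1*646 = 44028 - 646 = 43382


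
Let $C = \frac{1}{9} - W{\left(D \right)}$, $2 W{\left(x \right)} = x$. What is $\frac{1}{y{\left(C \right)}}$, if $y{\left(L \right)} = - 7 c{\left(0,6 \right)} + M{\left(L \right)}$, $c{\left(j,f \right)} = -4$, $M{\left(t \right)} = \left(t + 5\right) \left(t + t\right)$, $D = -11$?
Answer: $\frac{162}{23827} \approx 0.006799$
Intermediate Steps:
$W{\left(x \right)} = \frac{x}{2}$
$M{\left(t \right)} = 2 t \left(5 + t\right)$ ($M{\left(t \right)} = \left(5 + t\right) 2 t = 2 t \left(5 + t\right)$)
$C = \frac{101}{18}$ ($C = \frac{1}{9} - \frac{1}{2} \left(-11\right) = \frac{1}{9} - - \frac{11}{2} = \frac{1}{9} + \frac{11}{2} = \frac{101}{18} \approx 5.6111$)
$y{\left(L \right)} = 28 + 2 L \left(5 + L\right)$ ($y{\left(L \right)} = \left(-7\right) \left(-4\right) + 2 L \left(5 + L\right) = 28 + 2 L \left(5 + L\right)$)
$\frac{1}{y{\left(C \right)}} = \frac{1}{28 + 2 \cdot \frac{101}{18} \left(5 + \frac{101}{18}\right)} = \frac{1}{28 + 2 \cdot \frac{101}{18} \cdot \frac{191}{18}} = \frac{1}{28 + \frac{19291}{162}} = \frac{1}{\frac{23827}{162}} = \frac{162}{23827}$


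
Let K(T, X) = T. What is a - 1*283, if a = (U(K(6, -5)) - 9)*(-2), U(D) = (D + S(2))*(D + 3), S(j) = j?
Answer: -409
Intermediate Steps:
U(D) = (2 + D)*(3 + D) (U(D) = (D + 2)*(D + 3) = (2 + D)*(3 + D))
a = -126 (a = ((6 + 6² + 5*6) - 9)*(-2) = ((6 + 36 + 30) - 9)*(-2) = (72 - 9)*(-2) = 63*(-2) = -126)
a - 1*283 = -126 - 1*283 = -126 - 283 = -409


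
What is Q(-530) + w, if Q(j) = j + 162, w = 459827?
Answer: 459459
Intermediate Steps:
Q(j) = 162 + j
Q(-530) + w = (162 - 530) + 459827 = -368 + 459827 = 459459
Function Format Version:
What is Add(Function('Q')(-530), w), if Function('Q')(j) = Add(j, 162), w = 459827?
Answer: 459459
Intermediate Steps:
Function('Q')(j) = Add(162, j)
Add(Function('Q')(-530), w) = Add(Add(162, -530), 459827) = Add(-368, 459827) = 459459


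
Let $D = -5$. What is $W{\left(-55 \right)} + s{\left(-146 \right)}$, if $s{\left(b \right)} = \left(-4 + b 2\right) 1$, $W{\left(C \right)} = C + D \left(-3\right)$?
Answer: $-336$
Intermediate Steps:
$W{\left(C \right)} = 15 + C$ ($W{\left(C \right)} = C - -15 = C + 15 = 15 + C$)
$s{\left(b \right)} = -4 + 2 b$ ($s{\left(b \right)} = \left(-4 + 2 b\right) 1 = -4 + 2 b$)
$W{\left(-55 \right)} + s{\left(-146 \right)} = \left(15 - 55\right) + \left(-4 + 2 \left(-146\right)\right) = -40 - 296 = -336$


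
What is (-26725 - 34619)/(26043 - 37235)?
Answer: 7668/1399 ≈ 5.4811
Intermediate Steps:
(-26725 - 34619)/(26043 - 37235) = -61344/(-11192) = -61344*(-1/11192) = 7668/1399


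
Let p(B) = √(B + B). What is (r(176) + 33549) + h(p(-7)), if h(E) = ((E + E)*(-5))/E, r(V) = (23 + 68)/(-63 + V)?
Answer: 3789998/113 ≈ 33540.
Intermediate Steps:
p(B) = √2*√B (p(B) = √(2*B) = √2*√B)
r(V) = 91/(-63 + V)
h(E) = -10 (h(E) = ((2*E)*(-5))/E = (-10*E)/E = -10)
(r(176) + 33549) + h(p(-7)) = (91/(-63 + 176) + 33549) - 10 = (91/113 + 33549) - 10 = 3791128/113 - 10 = 3789998/113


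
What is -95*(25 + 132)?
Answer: -14915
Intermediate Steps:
-95*(25 + 132) = -95*157 = -14915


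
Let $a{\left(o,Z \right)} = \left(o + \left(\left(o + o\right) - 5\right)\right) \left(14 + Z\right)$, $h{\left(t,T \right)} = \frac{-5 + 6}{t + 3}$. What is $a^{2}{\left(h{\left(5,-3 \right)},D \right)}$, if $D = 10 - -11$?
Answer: $\frac{1677025}{64} \approx 26204.0$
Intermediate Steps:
$h{\left(t,T \right)} = \frac{1}{3 + t}$ ($h{\left(t,T \right)} = 1 \frac{1}{3 + t} = \frac{1}{3 + t}$)
$D = 21$ ($D = 10 + 11 = 21$)
$a{\left(o,Z \right)} = \left(-5 + 3 o\right) \left(14 + Z\right)$ ($a{\left(o,Z \right)} = \left(o + \left(2 o - 5\right)\right) \left(14 + Z\right) = \left(o + \left(-5 + 2 o\right)\right) \left(14 + Z\right) = \left(-5 + 3 o\right) \left(14 + Z\right)$)
$a^{2}{\left(h{\left(5,-3 \right)},D \right)} = \left(-70 - 105 + \frac{42}{3 + 5} + 3 \cdot 21 \frac{1}{3 + 5}\right)^{2} = \left(-70 - 105 + \frac{42}{8} + 3 \cdot 21 \cdot \frac{1}{8}\right)^{2} = \left(-70 - 105 + 42 \cdot \frac{1}{8} + 3 \cdot 21 \cdot \frac{1}{8}\right)^{2} = \left(-70 - 105 + \frac{21}{4} + \frac{63}{8}\right)^{2} = \left(- \frac{1295}{8}\right)^{2} = \frac{1677025}{64}$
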